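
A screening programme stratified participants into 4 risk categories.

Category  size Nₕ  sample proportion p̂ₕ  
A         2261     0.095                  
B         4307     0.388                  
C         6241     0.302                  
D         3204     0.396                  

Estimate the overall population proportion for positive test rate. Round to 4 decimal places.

0.3147

Wₕ = Nₕ/N with N = 16013: 0.1412, 0.2690, 0.3897, 0.2001.
p̂_st = 0.1412·0.095 + 0.2690·0.388 + 0.3897·0.302 + 0.2001·0.396 ≈ 0.314712... → 0.3147.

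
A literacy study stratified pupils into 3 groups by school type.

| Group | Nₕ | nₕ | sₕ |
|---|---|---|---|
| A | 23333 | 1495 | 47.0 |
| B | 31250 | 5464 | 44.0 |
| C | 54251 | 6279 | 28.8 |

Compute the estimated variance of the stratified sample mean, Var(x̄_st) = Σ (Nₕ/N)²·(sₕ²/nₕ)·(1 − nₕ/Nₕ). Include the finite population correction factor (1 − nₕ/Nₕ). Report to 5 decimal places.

N = 108834. Term for each stratum: Wₕ²sₕ²/nₕ·(1−nₕ/Nₕ).
Var(x̄_st) = 0.06356364 + 0.02410458 + 0.02902424 = 0.11669246 → 0.11669.

0.11669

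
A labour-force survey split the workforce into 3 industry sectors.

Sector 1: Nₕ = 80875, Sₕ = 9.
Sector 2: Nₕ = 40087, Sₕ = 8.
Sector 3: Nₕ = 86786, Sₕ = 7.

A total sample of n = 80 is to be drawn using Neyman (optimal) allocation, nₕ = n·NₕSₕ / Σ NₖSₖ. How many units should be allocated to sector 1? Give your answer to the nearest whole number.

Σ NₕSₕ = 80875·9 + 40087·8 + 86786·7 = 1656073.
Share for 1: 727875/1656073 = 0.43952.
n_1 = 80 × 0.43952 = 35.161... → 35.

35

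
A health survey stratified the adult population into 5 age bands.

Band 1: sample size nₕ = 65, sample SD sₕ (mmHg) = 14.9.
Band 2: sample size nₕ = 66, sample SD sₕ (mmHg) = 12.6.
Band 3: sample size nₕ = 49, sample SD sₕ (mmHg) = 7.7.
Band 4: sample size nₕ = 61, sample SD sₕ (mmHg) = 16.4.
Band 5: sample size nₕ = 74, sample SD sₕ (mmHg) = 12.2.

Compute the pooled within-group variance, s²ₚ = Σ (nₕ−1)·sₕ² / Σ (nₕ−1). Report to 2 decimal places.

175.41

1: (65−1)·14.9² = 64·222.01 = 14208.64
2: (66−1)·12.6² = 65·158.76 = 10319.4
3: (49−1)·7.7² = 48·59.29 = 2845.92
4: (61−1)·16.4² = 60·268.96 = 16137.6
5: (74−1)·12.2² = 73·148.84 = 10865.32
Numerator = 54376.88; denominator = Σ(nₕ−1) = 310.
s²ₚ = 54376.88/310 = 175.4093... → 175.41.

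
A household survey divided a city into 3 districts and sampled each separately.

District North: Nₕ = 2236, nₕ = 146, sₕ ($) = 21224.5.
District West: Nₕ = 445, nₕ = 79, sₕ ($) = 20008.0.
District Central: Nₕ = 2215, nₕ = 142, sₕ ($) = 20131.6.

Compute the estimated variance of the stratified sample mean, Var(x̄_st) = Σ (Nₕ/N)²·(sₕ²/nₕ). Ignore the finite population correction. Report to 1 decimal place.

1269574.0

N = 4896; Wₕ = Nₕ/N.
district North: (2236/4896)²·21224.5²/146 = 643550.8385
district West: (445/4896)²·20008.0²/79 = 41861.7587
district Central: (2215/4896)²·20131.6²/142 = 584161.4369
Sum = 1269574.0341 → 1269574.0.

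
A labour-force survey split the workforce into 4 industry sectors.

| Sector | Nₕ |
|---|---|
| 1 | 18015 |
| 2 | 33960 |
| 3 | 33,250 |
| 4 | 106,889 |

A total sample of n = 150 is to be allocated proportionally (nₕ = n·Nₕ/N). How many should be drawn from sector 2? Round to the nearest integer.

27

N = 18015 + 33960 + 33250 + 106889 = 192114.
n_2 = 150·33960/192114 = 26.516... → 27.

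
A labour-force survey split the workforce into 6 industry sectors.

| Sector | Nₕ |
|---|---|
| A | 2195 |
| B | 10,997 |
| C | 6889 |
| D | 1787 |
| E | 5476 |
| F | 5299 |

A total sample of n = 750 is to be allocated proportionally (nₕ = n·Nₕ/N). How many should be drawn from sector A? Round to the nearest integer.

N = 2195 + 10997 + 6889 + 1787 + 5476 + 5299 = 32643.
n_A = 750·2195/32643 = 50.432... → 50.

50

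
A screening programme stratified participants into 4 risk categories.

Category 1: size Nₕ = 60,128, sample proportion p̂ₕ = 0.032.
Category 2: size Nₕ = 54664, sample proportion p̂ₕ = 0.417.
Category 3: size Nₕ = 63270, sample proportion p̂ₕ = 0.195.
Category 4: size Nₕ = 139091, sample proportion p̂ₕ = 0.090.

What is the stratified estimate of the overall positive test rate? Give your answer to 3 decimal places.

0.156

Wₕ = Nₕ/N with N = 317153: 0.1896, 0.1724, 0.1995, 0.4386.
p̂_st = 0.1896·0.032 + 0.1724·0.417 + 0.1995·0.195 + 0.4386·0.090 ≈ 0.15631... → 0.156.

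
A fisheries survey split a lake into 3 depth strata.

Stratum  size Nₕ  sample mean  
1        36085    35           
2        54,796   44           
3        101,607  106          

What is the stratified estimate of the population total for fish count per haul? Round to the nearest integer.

1: 36085·35 = 1262975
2: 54796·44 = 2411024
3: 101607·106 = 10770342
τ̂ = Σ Nₕx̄ₕ = 14444341.

14444341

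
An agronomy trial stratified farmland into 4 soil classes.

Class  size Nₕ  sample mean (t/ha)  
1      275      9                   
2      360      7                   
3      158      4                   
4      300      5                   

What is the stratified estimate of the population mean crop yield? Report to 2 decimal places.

x̄_st = (Σ Nₕx̄ₕ) / (Σ Nₕ) = (275·9 + 360·7 + 158·4 + 300·5) / 1093
= 7127 / 1093 = 6.5206... → 6.52.

6.52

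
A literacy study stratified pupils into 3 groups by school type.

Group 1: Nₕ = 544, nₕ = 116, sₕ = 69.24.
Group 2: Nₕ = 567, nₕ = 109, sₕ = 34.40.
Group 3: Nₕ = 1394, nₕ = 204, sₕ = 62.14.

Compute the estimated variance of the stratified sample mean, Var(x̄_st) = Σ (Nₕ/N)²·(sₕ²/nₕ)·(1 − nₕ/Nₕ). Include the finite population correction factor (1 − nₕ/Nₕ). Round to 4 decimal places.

6.9867

N = 2505. Term for each stratum: Wₕ²sₕ²/nₕ·(1−nₕ/Nₕ).
Var(x̄_st) = 1.5334984 + 0.4492866 + 5.0038768 = 6.9866618 → 6.9867.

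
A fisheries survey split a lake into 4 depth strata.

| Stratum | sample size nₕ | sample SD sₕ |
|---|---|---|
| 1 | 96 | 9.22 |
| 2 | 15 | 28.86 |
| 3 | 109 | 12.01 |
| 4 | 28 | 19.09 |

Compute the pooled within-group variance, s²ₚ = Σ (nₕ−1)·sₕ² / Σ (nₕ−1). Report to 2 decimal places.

185.06

Degrees of freedom: 95 + 14 + 108 + 27 = 244.
Σ(nₕ−1)sₕ² = 95·85.0084 + 14·832.8996 + 108·144.2401 + 27·364.4281 = 45153.8819.
s²ₚ = 45153.8819 / 244 = 185.0569... → 185.06.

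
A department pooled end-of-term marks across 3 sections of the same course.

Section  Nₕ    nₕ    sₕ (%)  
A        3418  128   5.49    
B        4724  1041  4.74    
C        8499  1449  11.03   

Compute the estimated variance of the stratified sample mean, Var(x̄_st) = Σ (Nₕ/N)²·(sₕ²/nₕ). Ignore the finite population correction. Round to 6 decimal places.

0.033574

N = 16641; Wₕ = Nₕ/N.
section A: (3418/16641)²·5.49²/128 = 0.009933905
section B: (4724/16641)²·4.74²/1041 = 0.001739270
section C: (8499/16641)²·11.03²/1449 = 0.021900774
Sum = 0.033573948 → 0.033574.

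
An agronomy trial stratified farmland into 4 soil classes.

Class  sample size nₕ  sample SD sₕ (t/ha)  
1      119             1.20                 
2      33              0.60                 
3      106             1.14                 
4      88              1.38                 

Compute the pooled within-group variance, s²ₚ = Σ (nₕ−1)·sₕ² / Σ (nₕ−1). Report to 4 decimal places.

1.4140

1: (119−1)·1.20² = 118·1.44 = 169.92
2: (33−1)·0.60² = 32·0.36 = 11.52
3: (106−1)·1.14² = 105·1.2996 = 136.458
4: (88−1)·1.38² = 87·1.9044 = 165.6828
Numerator = 483.5808; denominator = Σ(nₕ−1) = 342.
s²ₚ = 483.5808/342 = 1.413979... → 1.4140.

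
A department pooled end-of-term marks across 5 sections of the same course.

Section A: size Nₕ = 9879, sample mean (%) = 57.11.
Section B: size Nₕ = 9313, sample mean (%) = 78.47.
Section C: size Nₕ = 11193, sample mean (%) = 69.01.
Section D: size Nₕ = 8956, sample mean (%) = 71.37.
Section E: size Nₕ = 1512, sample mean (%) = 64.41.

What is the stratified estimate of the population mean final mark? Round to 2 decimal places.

68.64

N = 9879 + 9313 + 11193 + 8956 + 1512 = 40853.
The stratified mean weights each stratum mean by its population share Nₕ/N.
Σ Nₕx̄ₕ = 9879·57.11 + 9313·78.47 + 11193·69.01 + 8956·71.37 + 1512·64.41 = 564189.69 + 730791.11 + 772428.93 + 639189.72 + 97387.92 = 2803987.37.
Divide by N: 2803987.37 / 40853 = 68.6360... → 68.64.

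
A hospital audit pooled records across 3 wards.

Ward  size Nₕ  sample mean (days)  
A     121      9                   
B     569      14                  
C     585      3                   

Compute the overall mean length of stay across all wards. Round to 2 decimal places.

x̄_st = (Σ Nₕx̄ₕ) / (Σ Nₕ) = (121·9 + 569·14 + 585·3) / 1275
= 10810 / 1275 = 8.4784... → 8.48.

8.48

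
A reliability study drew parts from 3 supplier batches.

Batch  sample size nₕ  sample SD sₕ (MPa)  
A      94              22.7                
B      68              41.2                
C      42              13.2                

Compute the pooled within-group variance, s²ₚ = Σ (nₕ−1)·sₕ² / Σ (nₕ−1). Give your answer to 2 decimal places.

A: (94−1)·22.7² = 93·515.29 = 47921.97
B: (68−1)·41.2² = 67·1697.44 = 113728.48
C: (42−1)·13.2² = 41·174.24 = 7143.84
Numerator = 168794.29; denominator = Σ(nₕ−1) = 201.
s²ₚ = 168794.29/201 = 839.7726... → 839.77.

839.77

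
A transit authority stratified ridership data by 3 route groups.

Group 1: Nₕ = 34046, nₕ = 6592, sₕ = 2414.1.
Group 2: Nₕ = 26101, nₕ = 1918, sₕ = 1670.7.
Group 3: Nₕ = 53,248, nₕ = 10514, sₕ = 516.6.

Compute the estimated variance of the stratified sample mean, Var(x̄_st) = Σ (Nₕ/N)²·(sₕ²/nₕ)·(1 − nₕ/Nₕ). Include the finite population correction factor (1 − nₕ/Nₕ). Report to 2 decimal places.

140.20

N = 113395; Wₕ = Nₕ/N.
group 1: (34046/113395)²·2414.1²/6592·(1 − 6592/34046) = 64.26540
group 2: (26101/113395)²·1670.7²/1918·(1 − 1918/26101) = 71.43776
group 3: (53248/113395)²·516.6²/10514·(1 − 10514/53248) = 4.49190
Sum = 140.19506 → 140.20.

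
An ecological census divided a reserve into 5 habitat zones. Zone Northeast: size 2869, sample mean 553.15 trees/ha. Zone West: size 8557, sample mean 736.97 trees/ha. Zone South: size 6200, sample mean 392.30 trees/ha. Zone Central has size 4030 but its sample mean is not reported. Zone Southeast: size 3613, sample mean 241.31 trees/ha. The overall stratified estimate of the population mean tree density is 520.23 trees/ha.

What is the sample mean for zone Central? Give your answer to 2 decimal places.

Σ Nₕx̄ₕ = N·μ, so 4030·x̄_Central = 25269·520.23 − (2869·553.15 + 8557·736.97 + 6200·392.30 + 3613·241.31).
= 13145691.87 − 11197352.67 = 1948339.2.
x̄_Central = 1948339.2 / 4030 = 483.4589... → 483.46.

483.46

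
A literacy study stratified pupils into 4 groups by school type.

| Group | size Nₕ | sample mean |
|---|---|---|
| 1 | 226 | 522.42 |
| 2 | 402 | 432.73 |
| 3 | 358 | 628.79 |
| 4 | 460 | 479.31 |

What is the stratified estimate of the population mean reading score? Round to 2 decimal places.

510.11

N = 226 + 402 + 358 + 460 = 1446.
The stratified mean weights each stratum mean by its population share Nₕ/N.
Σ Nₕx̄ₕ = 226·522.42 + 402·432.73 + 358·628.79 + 460·479.31 = 118066.92 + 173957.46 + 225106.82 + 220482.6 = 737613.8.
Divide by N: 737613.8 / 1446 = 510.1064... → 510.11.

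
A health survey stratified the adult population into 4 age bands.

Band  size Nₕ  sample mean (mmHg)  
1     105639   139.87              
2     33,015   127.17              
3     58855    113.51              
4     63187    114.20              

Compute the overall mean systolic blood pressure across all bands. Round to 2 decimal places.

126.09

N = 105639 + 33015 + 58855 + 63187 = 260696.
The stratified mean weights each stratum mean by its population share Nₕ/N.
Σ Nₕx̄ₕ = 105639·139.87 + 33015·127.17 + 58855·113.51 + 63187·114.20 = 14775726.93 + 4198517.55 + 6680631.05 + 7215955.4 = 32870830.93.
Divide by N: 32870830.93 / 260696 = 126.0887... → 126.09.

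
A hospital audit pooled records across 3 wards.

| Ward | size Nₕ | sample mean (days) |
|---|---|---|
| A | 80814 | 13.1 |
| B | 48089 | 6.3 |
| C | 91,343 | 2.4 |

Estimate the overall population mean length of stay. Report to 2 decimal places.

N = 80814 + 48089 + 91343 = 220246.
The stratified mean weights each stratum mean by its population share Nₕ/N.
Σ Nₕx̄ₕ = 80814·13.1 + 48089·6.3 + 91343·2.4 = 1058663.4 + 302960.7 + 219223.2 = 1580847.3.
Divide by N: 1580847.3 / 220246 = 7.1776... → 7.18.

7.18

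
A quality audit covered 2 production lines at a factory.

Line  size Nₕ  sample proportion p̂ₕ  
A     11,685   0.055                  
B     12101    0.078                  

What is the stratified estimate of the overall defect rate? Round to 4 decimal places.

0.0667

Wₕ = Nₕ/N with N = 23786: 0.4913, 0.5087.
p̂_st = 0.4913·0.055 + 0.5087·0.078 ≈ 0.066701... → 0.0667.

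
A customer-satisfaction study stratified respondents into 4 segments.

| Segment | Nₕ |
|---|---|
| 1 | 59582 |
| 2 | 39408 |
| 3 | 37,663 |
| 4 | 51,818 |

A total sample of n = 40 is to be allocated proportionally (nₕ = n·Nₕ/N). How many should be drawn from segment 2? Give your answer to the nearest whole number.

8

N = 59582 + 39408 + 37663 + 51818 = 188471.
n_2 = 40·39408/188471 = 8.364... → 8.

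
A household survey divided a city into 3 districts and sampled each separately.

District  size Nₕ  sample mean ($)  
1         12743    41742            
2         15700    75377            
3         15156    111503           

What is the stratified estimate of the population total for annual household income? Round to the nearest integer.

Population total = Σ Nₕ·x̄ₕ (each stratum's size times its mean).
12743·41742 + 15700·75377 + 15156·111503 = 531918306 + 1183418900 + 1689939468 = 3405276674.

3405276674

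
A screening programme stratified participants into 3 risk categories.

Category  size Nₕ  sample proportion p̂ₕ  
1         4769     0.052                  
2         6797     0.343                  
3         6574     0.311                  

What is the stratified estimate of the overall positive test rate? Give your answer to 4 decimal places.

N = 4769 + 6797 + 6574 = 18140.
Overall proportion = Σ (Nₕ/N)·p̂ₕ.
Σ Nₕp̂ₕ = 247.988 + 2331.371 + 2044.514 = 4623.873.
4623.873 / 18140 = 0.254899... → 0.2549.

0.2549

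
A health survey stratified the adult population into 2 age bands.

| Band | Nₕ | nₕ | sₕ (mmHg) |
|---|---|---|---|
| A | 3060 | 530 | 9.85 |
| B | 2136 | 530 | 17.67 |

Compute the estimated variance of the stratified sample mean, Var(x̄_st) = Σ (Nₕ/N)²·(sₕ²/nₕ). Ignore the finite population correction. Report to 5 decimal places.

0.16304

N = 5196; Wₕ = Nₕ/N.
band A: (3060/5196)²·9.85²/530 = 0.06348939
band B: (2136/5196)²·17.67²/530 = 0.09955463
Sum = 0.16304402 → 0.16304.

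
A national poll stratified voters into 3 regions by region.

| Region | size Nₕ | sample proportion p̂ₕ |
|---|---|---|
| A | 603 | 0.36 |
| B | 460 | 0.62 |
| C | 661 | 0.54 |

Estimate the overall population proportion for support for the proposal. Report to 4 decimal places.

Wₕ = Nₕ/N with N = 1724: 0.3498, 0.2668, 0.3834.
p̂_st = 0.3498·0.36 + 0.2668·0.62 + 0.3834·0.54 ≈ 0.498387... → 0.4984.

0.4984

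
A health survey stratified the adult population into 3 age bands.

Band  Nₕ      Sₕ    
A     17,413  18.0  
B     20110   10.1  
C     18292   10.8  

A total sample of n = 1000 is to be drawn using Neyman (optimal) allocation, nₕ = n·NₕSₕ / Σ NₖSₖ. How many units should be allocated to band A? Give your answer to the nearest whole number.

A: NₕSₕ = 17413·18.0 = 313434
B: NₕSₕ = 20110·10.1 = 203111
C: NₕSₕ = 18292·10.8 = 197553.6
Σ NₕSₕ = 714098.6.
n_A = 1000·313434/714098.6 = 438.923... → 439.

439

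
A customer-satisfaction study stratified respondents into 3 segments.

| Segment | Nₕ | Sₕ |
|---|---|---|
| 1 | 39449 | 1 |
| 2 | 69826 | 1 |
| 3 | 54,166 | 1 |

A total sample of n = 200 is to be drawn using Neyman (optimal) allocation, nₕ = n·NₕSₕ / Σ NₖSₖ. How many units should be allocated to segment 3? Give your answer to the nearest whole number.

66

Σ NₕSₕ = 39449·1 + 69826·1 + 54166·1 = 163441.
Share for 3: 54166/163441 = 0.33141.
n_3 = 200 × 0.33141 = 66.282... → 66.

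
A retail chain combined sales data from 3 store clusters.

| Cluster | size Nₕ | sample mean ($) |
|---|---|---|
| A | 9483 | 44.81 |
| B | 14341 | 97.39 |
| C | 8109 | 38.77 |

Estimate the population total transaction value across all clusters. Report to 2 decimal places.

Estimate total by summing Nₕ·x̄ₕ over strata.
9483·44.81 + 14341·97.39 + 8109·38.77 = 424933.23 + 1396669.99 + 314385.93 = 2135989.15.

2135989.15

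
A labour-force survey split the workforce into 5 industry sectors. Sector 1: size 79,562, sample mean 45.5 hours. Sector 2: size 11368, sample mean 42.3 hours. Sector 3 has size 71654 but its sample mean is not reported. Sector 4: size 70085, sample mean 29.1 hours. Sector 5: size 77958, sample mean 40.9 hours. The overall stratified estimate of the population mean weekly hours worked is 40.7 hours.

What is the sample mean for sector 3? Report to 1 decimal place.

46.2

N = 79562 + 11368 + 71654 + 70085 + 77958 = 310627.
Overall total = μ·N = 40.7·310627 = 12642518.9.
Subtract the known strata: 79562·45.5 + 11368·42.3 + 70085·29.1 + 77958·40.9 = 9328893.1.
Remaining total for sector 3: 12642518.9 − 9328893.1 = 3313625.8.
Divide by its size: 3313625.8 / 71654 = 46.245... → 46.2.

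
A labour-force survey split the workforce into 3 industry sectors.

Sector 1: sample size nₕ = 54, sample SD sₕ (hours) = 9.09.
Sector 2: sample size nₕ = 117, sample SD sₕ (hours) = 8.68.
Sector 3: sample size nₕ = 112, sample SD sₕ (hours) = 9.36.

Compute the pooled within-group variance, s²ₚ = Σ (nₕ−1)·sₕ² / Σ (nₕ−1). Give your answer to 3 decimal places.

81.585

1: (54−1)·9.09² = 53·82.6281 = 4379.2893
2: (117−1)·8.68² = 116·75.3424 = 8739.7184
3: (112−1)·9.36² = 111·87.6096 = 9724.6656
Numerator = 22843.6733; denominator = Σ(nₕ−1) = 280.
s²ₚ = 22843.6733/280 = 81.58455... → 81.585.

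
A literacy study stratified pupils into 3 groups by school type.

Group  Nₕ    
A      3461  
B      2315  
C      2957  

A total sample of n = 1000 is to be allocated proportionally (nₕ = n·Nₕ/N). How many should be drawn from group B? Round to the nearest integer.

Share of group B = 2315/8733 = 0.26509.
Allocate 1000 × 0.26509 = 265.086... → 265.

265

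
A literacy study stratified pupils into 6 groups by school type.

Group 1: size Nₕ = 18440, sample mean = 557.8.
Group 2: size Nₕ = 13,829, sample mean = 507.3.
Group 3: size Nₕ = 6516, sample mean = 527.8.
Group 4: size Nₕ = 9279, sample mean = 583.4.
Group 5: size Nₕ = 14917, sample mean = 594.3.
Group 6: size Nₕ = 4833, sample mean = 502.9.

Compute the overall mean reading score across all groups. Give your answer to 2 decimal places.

N = 67814; weights Wₕ = Nₕ/N = (0.2719, 0.2039, 0.0961, 0.1368, 0.2200, 0.0713).
x̄_st = Σ Wₕ·x̄ₕ = 0.2719·557.8 + 0.2039·507.3 + 0.0961·527.8 + 0.1368·583.4 + 0.2200·594.3 + 0.0713·502.9 ≈ 552.2383...
→ 552.24.

552.24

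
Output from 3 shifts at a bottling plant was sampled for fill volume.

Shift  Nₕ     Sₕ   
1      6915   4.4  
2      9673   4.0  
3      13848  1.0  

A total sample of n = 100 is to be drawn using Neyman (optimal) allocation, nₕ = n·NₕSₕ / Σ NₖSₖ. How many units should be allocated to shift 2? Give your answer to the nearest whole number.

1: NₕSₕ = 6915·4.4 = 30426
2: NₕSₕ = 9673·4.0 = 38692
3: NₕSₕ = 13848·1.0 = 13848
Σ NₕSₕ = 82966.
n_2 = 100·38692/82966 = 46.636... → 47.

47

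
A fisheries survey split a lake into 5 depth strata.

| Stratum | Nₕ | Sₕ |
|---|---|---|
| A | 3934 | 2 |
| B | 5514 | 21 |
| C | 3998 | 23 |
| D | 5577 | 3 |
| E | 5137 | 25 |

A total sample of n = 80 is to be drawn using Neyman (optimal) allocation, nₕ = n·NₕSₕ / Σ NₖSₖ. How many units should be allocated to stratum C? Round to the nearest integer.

20

Σ NₕSₕ = 3934·2 + 5514·21 + 3998·23 + 5577·3 + 5137·25 = 360772.
Share for C: 91954/360772 = 0.25488.
n_C = 80 × 0.25488 = 20.390... → 20.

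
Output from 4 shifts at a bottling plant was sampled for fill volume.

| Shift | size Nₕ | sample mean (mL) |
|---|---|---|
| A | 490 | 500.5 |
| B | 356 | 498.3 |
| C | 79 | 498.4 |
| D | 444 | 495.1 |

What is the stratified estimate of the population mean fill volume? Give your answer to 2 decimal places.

N = 1369; weights Wₕ = Nₕ/N = (0.3579, 0.2600, 0.0577, 0.3243).
x̄_st = Σ Wₕ·x̄ₕ = 0.3579·500.5 + 0.2600·498.3 + 0.0577·498.4 + 0.3243·495.1 ≈ 498.0554...
→ 498.06.

498.06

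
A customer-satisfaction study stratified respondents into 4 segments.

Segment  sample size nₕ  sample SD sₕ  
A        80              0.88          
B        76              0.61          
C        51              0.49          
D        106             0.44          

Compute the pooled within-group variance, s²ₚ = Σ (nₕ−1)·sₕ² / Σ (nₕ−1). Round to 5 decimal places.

0.39294

A: (80−1)·0.88² = 79·0.7744 = 61.1776
B: (76−1)·0.61² = 75·0.3721 = 27.9075
C: (51−1)·0.49² = 50·0.2401 = 12.005
D: (106−1)·0.44² = 105·0.1936 = 20.328
Numerator = 121.4181; denominator = Σ(nₕ−1) = 309.
s²ₚ = 121.4181/309 = 0.3929388... → 0.39294.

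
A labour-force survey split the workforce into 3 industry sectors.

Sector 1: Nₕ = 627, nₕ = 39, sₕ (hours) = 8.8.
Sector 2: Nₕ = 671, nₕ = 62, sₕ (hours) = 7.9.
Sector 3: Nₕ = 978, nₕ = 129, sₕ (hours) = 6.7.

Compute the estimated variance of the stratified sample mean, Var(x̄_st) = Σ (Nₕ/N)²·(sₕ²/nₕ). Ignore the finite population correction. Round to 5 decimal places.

N = 2276. Term for each stratum: Wₕ²sₕ²/nₕ.
Var(x̄_st) = 0.15069238 + 0.08749093 + 0.06425295 = 0.30243626 → 0.30244.

0.30244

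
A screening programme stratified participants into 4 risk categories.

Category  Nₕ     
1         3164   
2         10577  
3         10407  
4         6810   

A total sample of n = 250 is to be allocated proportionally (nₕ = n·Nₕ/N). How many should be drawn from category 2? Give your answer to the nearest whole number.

N = 3164 + 10577 + 10407 + 6810 = 30958.
n_2 = 250·10577/30958 = 85.414... → 85.

85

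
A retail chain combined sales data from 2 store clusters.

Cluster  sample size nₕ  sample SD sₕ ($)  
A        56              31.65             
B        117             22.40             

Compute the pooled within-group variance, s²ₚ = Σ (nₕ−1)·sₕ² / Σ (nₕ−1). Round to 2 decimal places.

662.57

A: (56−1)·31.65² = 55·1001.7225 = 55094.7375
B: (117−1)·22.40² = 116·501.76 = 58204.16
Numerator = 113298.8975; denominator = Σ(nₕ−1) = 171.
s²ₚ = 113298.8975/171 = 662.5667... → 662.57.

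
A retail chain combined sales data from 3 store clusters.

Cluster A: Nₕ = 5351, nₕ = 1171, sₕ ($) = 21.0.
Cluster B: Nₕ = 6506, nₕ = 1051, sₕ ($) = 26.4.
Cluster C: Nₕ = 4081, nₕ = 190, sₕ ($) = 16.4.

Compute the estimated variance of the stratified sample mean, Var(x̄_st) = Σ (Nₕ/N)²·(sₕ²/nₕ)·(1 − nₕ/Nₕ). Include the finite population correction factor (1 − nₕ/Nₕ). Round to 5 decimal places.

N = 15938. Term for each stratum: Wₕ²sₕ²/nₕ·(1−nₕ/Nₕ).
Var(x̄_st) = 0.03316082 + 0.09265019 + 0.08849002 = 0.21430103 → 0.21430.

0.21430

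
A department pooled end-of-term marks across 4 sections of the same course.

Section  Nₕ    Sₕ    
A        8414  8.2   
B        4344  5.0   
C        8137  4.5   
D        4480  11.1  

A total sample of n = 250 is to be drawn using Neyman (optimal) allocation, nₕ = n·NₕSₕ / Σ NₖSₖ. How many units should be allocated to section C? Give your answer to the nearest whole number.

Σ NₕSₕ = 8414·8.2 + 4344·5.0 + 8137·4.5 + 4480·11.1 = 177059.3.
Share for C: 36616.5/177059.3 = 0.20680.
n_C = 250 × 0.20680 = 51.701... → 52.

52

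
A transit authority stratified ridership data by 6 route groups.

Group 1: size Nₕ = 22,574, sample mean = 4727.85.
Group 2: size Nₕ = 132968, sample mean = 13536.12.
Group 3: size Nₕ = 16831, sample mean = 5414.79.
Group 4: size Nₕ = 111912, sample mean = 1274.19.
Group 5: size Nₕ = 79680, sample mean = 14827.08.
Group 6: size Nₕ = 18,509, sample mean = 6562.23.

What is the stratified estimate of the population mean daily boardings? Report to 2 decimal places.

9002.48

N = 382474; weights Wₕ = Nₕ/N = (0.0590, 0.3477, 0.0440, 0.2926, 0.2083, 0.0484).
x̄_st = Σ Wₕ·x̄ₕ = 0.0590·4727.85 + 0.3477·13536.12 + 0.0440·5414.79 + 0.2926·1274.19 + 0.2083·14827.08 + 0.0484·6562.23 ≈ 9002.4755...
→ 9002.48.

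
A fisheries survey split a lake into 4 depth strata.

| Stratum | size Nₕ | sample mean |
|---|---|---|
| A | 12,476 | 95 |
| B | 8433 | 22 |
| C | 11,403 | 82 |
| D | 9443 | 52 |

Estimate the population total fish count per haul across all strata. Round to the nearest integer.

2796828

A: 12476·95 = 1185220
B: 8433·22 = 185526
C: 11403·82 = 935046
D: 9443·52 = 491036
τ̂ = Σ Nₕx̄ₕ = 2796828.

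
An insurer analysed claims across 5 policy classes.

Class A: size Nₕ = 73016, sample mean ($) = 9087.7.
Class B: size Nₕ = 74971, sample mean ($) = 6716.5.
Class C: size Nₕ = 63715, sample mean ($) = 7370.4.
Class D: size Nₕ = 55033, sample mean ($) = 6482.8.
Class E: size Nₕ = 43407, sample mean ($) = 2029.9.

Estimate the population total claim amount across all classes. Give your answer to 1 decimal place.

2081575062.4

A: 73016·9087.7 = 663547503.2
B: 74971·6716.5 = 503542721.5
C: 63715·7370.4 = 469605036
D: 55033·6482.8 = 356767932.4
E: 43407·2029.9 = 88111869.3
τ̂ = Σ Nₕx̄ₕ = 2081575062.4.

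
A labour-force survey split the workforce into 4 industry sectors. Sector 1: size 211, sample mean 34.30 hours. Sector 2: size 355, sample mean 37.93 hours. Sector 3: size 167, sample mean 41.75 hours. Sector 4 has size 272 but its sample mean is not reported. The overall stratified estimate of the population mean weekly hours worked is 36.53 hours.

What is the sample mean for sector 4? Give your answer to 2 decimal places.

33.23

N = 211 + 355 + 167 + 272 = 1005.
Overall total = μ·N = 36.53·1005 = 36712.65.
Subtract the known strata: 211·34.30 + 355·37.93 + 167·41.75 = 27674.7.
Remaining total for sector 4: 36712.65 − 27674.7 = 9037.95.
Divide by its size: 9037.95 / 272 = 33.2278... → 33.23.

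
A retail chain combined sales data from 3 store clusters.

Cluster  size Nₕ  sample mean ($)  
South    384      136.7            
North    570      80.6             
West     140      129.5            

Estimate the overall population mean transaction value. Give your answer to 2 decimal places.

N = 1094; weights Wₕ = Nₕ/N = (0.3510, 0.5210, 0.1280).
x̄_st = Σ Wₕ·x̄ₕ = 0.3510·136.7 + 0.5210·80.6 + 0.1280·129.5 ≈ 106.5492...
→ 106.55.

106.55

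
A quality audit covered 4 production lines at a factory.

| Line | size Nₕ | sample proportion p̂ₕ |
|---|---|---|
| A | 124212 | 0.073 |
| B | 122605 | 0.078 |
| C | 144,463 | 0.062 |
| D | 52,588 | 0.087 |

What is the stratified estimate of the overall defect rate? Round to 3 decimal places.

Wₕ = Nₕ/N with N = 443868: 0.2798, 0.2762, 0.3255, 0.1185.
p̂_st = 0.2798·0.073 + 0.2762·0.078 + 0.3255·0.062 + 0.1185·0.087 ≈ 0.07246... → 0.072.

0.072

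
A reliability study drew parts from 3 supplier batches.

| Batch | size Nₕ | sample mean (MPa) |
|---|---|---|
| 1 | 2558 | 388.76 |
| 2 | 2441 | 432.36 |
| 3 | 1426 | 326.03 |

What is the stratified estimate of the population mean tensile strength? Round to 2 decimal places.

391.40

N = 6425; weights Wₕ = Nₕ/N = (0.3981, 0.3799, 0.2219).
x̄_st = Σ Wₕ·x̄ₕ = 0.3981·388.76 + 0.3799·432.36 + 0.2219·326.03 ≈ 391.4020...
→ 391.40.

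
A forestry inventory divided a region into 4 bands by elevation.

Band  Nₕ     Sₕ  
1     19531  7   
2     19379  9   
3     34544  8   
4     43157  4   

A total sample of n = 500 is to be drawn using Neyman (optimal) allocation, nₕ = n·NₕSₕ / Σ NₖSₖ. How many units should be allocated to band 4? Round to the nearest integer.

114

Σ NₕSₕ = 19531·7 + 19379·9 + 34544·8 + 43157·4 = 760108.
Share for 4: 172628/760108 = 0.22711.
n_4 = 500 × 0.22711 = 113.555... → 114.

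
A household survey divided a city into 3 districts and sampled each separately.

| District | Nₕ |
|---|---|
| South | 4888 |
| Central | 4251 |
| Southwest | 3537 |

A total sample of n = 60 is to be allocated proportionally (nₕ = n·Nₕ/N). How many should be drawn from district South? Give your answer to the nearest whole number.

23

Share of district South = 4888/12676 = 0.38561.
Allocate 60 × 0.38561 = 23.137... → 23.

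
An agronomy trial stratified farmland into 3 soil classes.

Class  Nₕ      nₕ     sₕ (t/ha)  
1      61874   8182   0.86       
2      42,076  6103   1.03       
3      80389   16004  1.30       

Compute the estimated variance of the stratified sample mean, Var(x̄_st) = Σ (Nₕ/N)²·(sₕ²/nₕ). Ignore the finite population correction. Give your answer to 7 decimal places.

N = 184339. Term for each stratum: Wₕ²sₕ²/nₕ.
Var(x̄_st) = 0.0000101840 + 0.0000090566 + 0.0000200825 = 0.0000393231 → 0.0000393.

0.0000393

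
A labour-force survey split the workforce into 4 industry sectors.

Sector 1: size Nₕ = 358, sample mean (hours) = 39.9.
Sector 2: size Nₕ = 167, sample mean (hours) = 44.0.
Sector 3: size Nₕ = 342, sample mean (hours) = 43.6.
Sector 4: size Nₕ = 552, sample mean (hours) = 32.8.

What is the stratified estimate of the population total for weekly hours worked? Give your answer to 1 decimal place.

1: 358·39.9 = 14284.2
2: 167·44.0 = 7348
3: 342·43.6 = 14911.2
4: 552·32.8 = 18105.6
τ̂ = Σ Nₕx̄ₕ = 54649.0.

54649.0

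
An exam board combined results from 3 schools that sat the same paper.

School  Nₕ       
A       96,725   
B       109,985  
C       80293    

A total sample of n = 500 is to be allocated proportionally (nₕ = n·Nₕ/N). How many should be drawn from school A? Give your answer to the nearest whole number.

169

Share of school A = 96725/287003 = 0.33702.
Allocate 500 × 0.33702 = 168.509... → 169.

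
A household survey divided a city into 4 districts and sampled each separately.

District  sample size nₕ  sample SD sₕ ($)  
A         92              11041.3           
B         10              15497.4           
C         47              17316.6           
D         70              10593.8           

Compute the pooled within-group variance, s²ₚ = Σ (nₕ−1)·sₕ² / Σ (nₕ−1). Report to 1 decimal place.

161827483.8

Degrees of freedom: 91 + 9 + 46 + 69 = 215.
Σ(nₕ−1)sₕ² = 91·121910305.69 + 9·240169406.76 + 46·299864635.56 + 69·112228598.44 = 34792909006.75.
s²ₚ = 34792909006.75 / 215 = 161827483.752... → 161827483.8.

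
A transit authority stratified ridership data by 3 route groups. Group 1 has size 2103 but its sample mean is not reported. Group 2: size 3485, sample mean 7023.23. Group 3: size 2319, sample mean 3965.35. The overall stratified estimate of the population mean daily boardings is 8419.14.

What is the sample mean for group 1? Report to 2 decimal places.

N = 2103 + 3485 + 2319 = 7907.
Overall total = μ·N = 8419.14·7907 = 66570139.98.
Subtract the known strata: 3485·7023.23 + 2319·3965.35 = 33671603.2.
Remaining total for group 1: 66570139.98 − 33671603.2 = 32898536.78.
Divide by its size: 32898536.78 / 2103 = 15643.6219... → 15643.62.

15643.62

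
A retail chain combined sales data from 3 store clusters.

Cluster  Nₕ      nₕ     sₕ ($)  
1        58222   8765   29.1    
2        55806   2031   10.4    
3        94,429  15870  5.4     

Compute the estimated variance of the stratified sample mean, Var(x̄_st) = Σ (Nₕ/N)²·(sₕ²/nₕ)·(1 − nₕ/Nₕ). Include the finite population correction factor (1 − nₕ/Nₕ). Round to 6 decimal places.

N = 208457. Term for each stratum: Wₕ²sₕ²/nₕ·(1−nₕ/Nₕ).
Var(x̄_st) = 0.006402005 + 0.003677775 + 0.000313674 = 0.010393453 → 0.010393.

0.010393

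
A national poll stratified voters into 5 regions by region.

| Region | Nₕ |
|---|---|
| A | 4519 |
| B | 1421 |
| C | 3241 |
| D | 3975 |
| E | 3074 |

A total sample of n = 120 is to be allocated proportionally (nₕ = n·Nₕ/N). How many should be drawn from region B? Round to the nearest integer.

N = 4519 + 1421 + 3241 + 3975 + 3074 = 16230.
n_B = 120·1421/16230 = 10.506... → 11.

11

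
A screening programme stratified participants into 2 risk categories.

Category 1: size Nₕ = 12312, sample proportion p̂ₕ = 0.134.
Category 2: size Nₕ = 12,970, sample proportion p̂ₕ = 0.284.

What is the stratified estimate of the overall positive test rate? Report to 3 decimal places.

N = 12312 + 12970 = 25282.
Overall proportion = Σ (Nₕ/N)·p̂ₕ.
Σ Nₕp̂ₕ = 1649.808 + 3683.48 = 5333.288.
5333.288 / 25282 = 0.21095... → 0.211.

0.211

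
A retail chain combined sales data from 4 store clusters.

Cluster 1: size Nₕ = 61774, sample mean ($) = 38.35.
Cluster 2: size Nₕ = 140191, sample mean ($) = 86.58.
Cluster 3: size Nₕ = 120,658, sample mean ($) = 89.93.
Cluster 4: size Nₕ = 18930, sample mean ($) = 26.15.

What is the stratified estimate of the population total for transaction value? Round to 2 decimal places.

25852563.12

1: 61774·38.35 = 2369032.9
2: 140191·86.58 = 12137736.78
3: 120658·89.93 = 10850773.94
4: 18930·26.15 = 495019.5
τ̂ = Σ Nₕx̄ₕ = 25852563.12.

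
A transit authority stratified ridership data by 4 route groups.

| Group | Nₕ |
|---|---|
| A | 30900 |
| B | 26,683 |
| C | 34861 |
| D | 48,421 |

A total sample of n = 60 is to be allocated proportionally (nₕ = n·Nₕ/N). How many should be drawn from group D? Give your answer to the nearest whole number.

N = 30900 + 26683 + 34861 + 48421 = 140865.
n_D = 60·48421/140865 = 20.624... → 21.

21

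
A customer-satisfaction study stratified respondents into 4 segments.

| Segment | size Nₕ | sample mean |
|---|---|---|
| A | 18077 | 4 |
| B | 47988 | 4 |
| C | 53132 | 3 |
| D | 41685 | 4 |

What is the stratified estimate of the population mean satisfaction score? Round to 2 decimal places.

3.67

N = 18077 + 47988 + 53132 + 41685 = 160882.
The stratified mean weights each stratum mean by its population share Nₕ/N.
Σ Nₕx̄ₕ = 18077·4 + 47988·4 + 53132·3 + 41685·4 = 72308 + 191952 + 159396 + 166740 = 590396.
Divide by N: 590396 / 160882 = 3.6697... → 3.67.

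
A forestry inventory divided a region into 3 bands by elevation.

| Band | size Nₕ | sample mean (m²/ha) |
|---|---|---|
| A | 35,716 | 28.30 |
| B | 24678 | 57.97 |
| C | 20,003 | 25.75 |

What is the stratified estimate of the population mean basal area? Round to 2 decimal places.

N = 80397; weights Wₕ = Nₕ/N = (0.4442, 0.3070, 0.2488).
x̄_st = Σ Wₕ·x̄ₕ = 0.4442·28.30 + 0.3070·57.97 + 0.2488·25.75 ≈ 36.7728...
→ 36.77.

36.77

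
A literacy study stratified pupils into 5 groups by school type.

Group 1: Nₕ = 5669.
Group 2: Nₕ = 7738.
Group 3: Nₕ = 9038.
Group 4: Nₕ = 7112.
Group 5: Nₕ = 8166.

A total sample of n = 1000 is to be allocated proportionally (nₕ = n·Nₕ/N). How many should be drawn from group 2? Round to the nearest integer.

N = 5669 + 7738 + 9038 + 7112 + 8166 = 37723.
n_2 = 1000·7738/37723 = 205.127... → 205.

205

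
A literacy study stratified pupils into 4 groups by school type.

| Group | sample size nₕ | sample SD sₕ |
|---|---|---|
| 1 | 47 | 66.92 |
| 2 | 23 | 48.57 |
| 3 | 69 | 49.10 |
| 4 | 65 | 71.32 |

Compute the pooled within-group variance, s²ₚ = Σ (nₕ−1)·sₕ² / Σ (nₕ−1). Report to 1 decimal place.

3736.9

Degrees of freedom: 46 + 22 + 68 + 64 = 200.
Σ(nₕ−1)sₕ² = 46·4478.2864 + 22·2359.0449 + 68·2410.81 + 64·5086.5424 = 747373.9558.
s²ₚ = 747373.9558 / 200 = 3736.870... → 3736.9.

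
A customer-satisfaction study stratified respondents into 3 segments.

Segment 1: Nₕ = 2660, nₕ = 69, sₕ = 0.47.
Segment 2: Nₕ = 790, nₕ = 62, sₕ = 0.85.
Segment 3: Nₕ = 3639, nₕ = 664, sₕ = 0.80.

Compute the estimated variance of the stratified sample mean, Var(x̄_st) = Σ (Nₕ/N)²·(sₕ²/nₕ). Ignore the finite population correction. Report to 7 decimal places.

N = 7089; Wₕ = Nₕ/N.
segment 1: (2660/7089)²·0.47²/69 = 0.0004507544
segment 2: (790/7089)²·0.85²/62 = 0.0001447206
segment 3: (3639/7089)²·0.80²/664 = 0.0002539838
Sum = 0.0008494588 → 0.0008495.

0.0008495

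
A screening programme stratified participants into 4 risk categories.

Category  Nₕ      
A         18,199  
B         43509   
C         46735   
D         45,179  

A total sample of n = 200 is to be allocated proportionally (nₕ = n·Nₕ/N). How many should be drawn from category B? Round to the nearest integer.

N = 18199 + 43509 + 46735 + 45179 = 153622.
n_B = 200·43509/153622 = 56.644... → 57.

57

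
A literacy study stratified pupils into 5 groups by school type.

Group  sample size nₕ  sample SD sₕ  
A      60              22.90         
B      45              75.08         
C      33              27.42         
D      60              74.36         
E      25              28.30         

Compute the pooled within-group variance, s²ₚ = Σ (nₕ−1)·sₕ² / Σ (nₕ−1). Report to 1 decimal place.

Degrees of freedom: 59 + 44 + 32 + 59 + 24 = 218.
Σ(nₕ−1)sₕ² = 59·524.41 + 44·5637.0064 + 32·751.8564 + 59·5529.4096 + 24·800.89 = 648484.4028.
s²ₚ = 648484.4028 / 218 = 2974.699... → 2974.7.

2974.7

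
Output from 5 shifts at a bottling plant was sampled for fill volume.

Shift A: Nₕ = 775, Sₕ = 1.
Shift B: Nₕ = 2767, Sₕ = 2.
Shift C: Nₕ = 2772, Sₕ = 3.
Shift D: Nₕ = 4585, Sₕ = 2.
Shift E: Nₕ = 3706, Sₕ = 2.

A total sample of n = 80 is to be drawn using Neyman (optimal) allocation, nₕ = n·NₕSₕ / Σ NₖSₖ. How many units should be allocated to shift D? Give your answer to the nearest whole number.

24

A: NₕSₕ = 775·1 = 775
B: NₕSₕ = 2767·2 = 5534
C: NₕSₕ = 2772·3 = 8316
D: NₕSₕ = 4585·2 = 9170
E: NₕSₕ = 3706·2 = 7412
Σ NₕSₕ = 31207.
n_D = 80·9170/31207 = 23.508... → 24.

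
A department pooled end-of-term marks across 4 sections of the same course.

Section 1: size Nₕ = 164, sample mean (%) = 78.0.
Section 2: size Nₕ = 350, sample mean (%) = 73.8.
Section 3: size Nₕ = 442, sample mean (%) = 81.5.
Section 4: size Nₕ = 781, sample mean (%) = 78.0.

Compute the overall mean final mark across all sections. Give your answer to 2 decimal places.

78.04

x̄_st = (Σ Nₕx̄ₕ) / (Σ Nₕ) = (164·78.0 + 350·73.8 + 442·81.5 + 781·78.0) / 1737
= 135563 / 1737 = 78.0443... → 78.04.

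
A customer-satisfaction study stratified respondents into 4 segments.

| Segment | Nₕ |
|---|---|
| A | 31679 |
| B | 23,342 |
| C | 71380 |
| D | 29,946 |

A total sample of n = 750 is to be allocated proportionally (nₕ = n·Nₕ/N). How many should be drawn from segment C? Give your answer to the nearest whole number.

342

Share of segment C = 71380/156347 = 0.45655.
Allocate 750 × 0.45655 = 342.411... → 342.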